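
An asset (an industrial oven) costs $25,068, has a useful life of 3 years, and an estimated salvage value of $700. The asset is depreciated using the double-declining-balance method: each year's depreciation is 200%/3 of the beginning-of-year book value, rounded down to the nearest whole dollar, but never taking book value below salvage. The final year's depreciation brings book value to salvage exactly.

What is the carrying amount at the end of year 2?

Depreciable base = $25,068 − $700 = $24,368.
Year 1: ⌊$25,068 × 200%/3⌋ = $16,712. Book value $8,356.
Year 2: ⌊$8,356 × 200%/3⌋ = $5,570. Book value $2,786.

$2,786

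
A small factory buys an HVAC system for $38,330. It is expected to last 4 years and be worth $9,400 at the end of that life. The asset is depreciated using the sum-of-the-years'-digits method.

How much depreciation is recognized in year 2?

Depreciable base = $38,330 − $9,400 = $28,930.
Sum of the years' digits = 4+3+2+1 = 10.
Year 1: $28,930 × 4/10 = $11,572. Book value $26,758.
Year 2: $28,930 × 3/10 = $8,679. Book value $18,079.

$8,679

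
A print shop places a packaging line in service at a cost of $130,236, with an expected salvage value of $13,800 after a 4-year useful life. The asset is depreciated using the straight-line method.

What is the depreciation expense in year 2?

$29,109

Depreciable base = $130,236 − $13,800 = $116,436.
Annual expense = $116,436 / 4 = $29,109.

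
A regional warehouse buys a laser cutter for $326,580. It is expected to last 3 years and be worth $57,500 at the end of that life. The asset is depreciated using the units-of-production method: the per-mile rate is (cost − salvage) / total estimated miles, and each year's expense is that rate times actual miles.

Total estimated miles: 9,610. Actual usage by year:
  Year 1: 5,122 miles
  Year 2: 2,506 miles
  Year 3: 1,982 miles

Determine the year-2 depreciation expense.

$70,168

Depreciable base = $326,580 − $57,500 = $269,080.
Rate = $269,080 / 9,610 miles = $28 per mile.
Year 1: 5,122 × $28 = $143,416. Book value $183,164.
Year 2: 2,506 × $28 = $70,168. Book value $112,996.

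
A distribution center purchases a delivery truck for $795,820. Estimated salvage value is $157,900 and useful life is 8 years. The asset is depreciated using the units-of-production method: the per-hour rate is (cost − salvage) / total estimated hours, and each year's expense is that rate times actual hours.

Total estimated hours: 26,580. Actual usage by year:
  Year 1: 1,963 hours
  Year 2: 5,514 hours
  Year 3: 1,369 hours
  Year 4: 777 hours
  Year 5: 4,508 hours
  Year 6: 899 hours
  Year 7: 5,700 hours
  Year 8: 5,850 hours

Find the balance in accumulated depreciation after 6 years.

Depreciable base = $795,820 − $157,900 = $637,920.
Rate = $637,920 / 26,580 hours = $24 per hour.
Year 1: 1,963 × $24 = $47,112. Book value $748,708.
Year 2: 5,514 × $24 = $132,336. Book value $616,372.
Year 3: 1,369 × $24 = $32,856. Book value $583,516.
Year 4: 777 × $24 = $18,648. Book value $564,868.
Year 5: 4,508 × $24 = $108,192. Book value $456,676.
Year 6: 899 × $24 = $21,576. Book value $435,100.
Accumulated through year 6 = $795,820 − $435,100 = $360,720.

$360,720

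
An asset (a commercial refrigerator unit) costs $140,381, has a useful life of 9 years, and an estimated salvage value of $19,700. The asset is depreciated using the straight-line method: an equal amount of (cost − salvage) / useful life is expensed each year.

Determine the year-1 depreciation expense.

$13,409

Depreciable base = $140,381 − $19,700 = $120,681.
Annual expense = $120,681 / 9 = $13,409.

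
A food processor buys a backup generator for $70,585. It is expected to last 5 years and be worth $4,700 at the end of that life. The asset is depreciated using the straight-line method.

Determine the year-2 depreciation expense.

$13,177

Depreciable base = $70,585 − $4,700 = $65,885.
Annual expense = $65,885 / 5 = $13,177.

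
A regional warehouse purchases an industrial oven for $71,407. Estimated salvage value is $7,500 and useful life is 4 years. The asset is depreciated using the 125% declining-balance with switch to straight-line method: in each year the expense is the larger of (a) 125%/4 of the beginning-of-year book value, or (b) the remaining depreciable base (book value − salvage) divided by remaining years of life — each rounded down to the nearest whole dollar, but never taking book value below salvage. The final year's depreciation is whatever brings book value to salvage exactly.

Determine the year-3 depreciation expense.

$13,126

Depreciable base = $71,407 − $7,500 = $63,907.
Year 1: DB = ⌊$71,407 × 125%/4⌋ = $22,314; SL = ⌊$63,907/4⌋ = $15,976 → take DB $22,314. Book value $49,093.
Year 2: DB = ⌊$49,093 × 125%/4⌋ = $15,341; SL = ⌊$41,593/3⌋ = $13,864 → take DB $15,341. Book value $33,752.
Year 3: DB = ⌊$33,752 × 125%/4⌋ = $10,547; SL = ⌊$26,252/2⌋ = $13,126 → take SL $13,126. Book value $20,626.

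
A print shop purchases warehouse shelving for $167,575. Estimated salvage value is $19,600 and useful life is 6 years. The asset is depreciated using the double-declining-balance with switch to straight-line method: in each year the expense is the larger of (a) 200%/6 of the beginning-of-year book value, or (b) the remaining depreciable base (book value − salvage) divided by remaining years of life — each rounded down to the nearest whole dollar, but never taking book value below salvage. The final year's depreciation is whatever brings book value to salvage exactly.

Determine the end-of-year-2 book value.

Depreciable base = $167,575 − $19,600 = $147,975.
Year 1: DB = ⌊$167,575 × 200%/6⌋ = $55,858; SL = ⌊$147,975/6⌋ = $24,662 → take DB $55,858. Book value $111,717.
Year 2: DB = ⌊$111,717 × 200%/6⌋ = $37,239; SL = ⌊$92,117/5⌋ = $18,423 → take DB $37,239. Book value $74,478.

$74,478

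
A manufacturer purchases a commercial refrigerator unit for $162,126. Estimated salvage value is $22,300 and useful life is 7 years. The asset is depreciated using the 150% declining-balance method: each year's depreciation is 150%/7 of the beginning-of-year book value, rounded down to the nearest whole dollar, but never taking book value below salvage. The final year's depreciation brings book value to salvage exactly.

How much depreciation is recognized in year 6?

Depreciable base = $162,126 − $22,300 = $139,826.
Year 1: ⌊$162,126 × 150%/7⌋ = $34,741. Book value $127,385.
Year 2: ⌊$127,385 × 150%/7⌋ = $27,296. Book value $100,089.
Year 3: ⌊$100,089 × 150%/7⌋ = $21,447. Book value $78,642.
Year 4: ⌊$78,642 × 150%/7⌋ = $16,851. Book value $61,791.
Year 5: ⌊$61,791 × 150%/7⌋ = $13,240. Book value $48,551.
Year 6: ⌊$48,551 × 150%/7⌋ = $10,403. Book value $38,148.

$10,403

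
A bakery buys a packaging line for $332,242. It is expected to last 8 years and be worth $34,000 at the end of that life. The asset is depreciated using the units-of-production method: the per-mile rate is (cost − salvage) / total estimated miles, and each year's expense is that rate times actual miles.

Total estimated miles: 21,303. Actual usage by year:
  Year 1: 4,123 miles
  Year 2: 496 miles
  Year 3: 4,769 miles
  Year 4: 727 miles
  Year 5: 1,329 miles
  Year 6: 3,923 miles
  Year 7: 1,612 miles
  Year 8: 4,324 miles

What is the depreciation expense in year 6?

Depreciable base = $332,242 − $34,000 = $298,242.
Rate = $298,242 / 21,303 miles = $14 per mile.
Year 1: 4,123 × $14 = $57,722. Book value $274,520.
Year 2: 496 × $14 = $6,944. Book value $267,576.
Year 3: 4,769 × $14 = $66,766. Book value $200,810.
Year 4: 727 × $14 = $10,178. Book value $190,632.
Year 5: 1,329 × $14 = $18,606. Book value $172,026.
Year 6: 3,923 × $14 = $54,922. Book value $117,104.

$54,922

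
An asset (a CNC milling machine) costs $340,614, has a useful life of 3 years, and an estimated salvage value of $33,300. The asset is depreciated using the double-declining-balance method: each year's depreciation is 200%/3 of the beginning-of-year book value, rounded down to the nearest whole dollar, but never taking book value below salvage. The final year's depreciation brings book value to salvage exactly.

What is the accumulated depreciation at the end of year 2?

Depreciable base = $340,614 − $33,300 = $307,314.
Year 1: ⌊$340,614 × 200%/3⌋ = $227,076. Book value $113,538.
Year 2: ⌊$113,538 × 200%/3⌋ = $75,692. Book value $37,846.
Accumulated through year 2 = $340,614 − $37,846 = $302,768.

$302,768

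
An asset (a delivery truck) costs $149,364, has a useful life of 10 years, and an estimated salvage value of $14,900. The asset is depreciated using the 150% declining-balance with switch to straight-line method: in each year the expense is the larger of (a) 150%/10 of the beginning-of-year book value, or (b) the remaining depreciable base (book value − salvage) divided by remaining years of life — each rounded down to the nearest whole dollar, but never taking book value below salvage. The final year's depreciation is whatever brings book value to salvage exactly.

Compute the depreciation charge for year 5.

$11,695

Depreciable base = $149,364 − $14,900 = $134,464.
Year 1: DB = ⌊$149,364 × 150%/10⌋ = $22,404; SL = ⌊$134,464/10⌋ = $13,446 → take DB $22,404. Book value $126,960.
Year 2: DB = ⌊$126,960 × 150%/10⌋ = $19,044; SL = ⌊$112,060/9⌋ = $12,451 → take DB $19,044. Book value $107,916.
Year 3: DB = ⌊$107,916 × 150%/10⌋ = $16,187; SL = ⌊$93,016/8⌋ = $11,627 → take DB $16,187. Book value $91,729.
Year 4: DB = ⌊$91,729 × 150%/10⌋ = $13,759; SL = ⌊$76,829/7⌋ = $10,975 → take DB $13,759. Book value $77,970.
Year 5: DB = ⌊$77,970 × 150%/10⌋ = $11,695; SL = ⌊$63,070/6⌋ = $10,511 → take DB $11,695. Book value $66,275.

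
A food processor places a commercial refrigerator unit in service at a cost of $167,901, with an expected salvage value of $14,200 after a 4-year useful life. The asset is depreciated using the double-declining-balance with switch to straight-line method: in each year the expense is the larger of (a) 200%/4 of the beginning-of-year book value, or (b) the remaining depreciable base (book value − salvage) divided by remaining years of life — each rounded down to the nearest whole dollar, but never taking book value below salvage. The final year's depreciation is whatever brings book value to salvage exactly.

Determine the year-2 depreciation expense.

$41,975

Depreciable base = $167,901 − $14,200 = $153,701.
Year 1: DB = ⌊$167,901 × 200%/4⌋ = $83,950; SL = ⌊$153,701/4⌋ = $38,425 → take DB $83,950. Book value $83,951.
Year 2: DB = ⌊$83,951 × 200%/4⌋ = $41,975; SL = ⌊$69,751/3⌋ = $23,250 → take DB $41,975. Book value $41,976.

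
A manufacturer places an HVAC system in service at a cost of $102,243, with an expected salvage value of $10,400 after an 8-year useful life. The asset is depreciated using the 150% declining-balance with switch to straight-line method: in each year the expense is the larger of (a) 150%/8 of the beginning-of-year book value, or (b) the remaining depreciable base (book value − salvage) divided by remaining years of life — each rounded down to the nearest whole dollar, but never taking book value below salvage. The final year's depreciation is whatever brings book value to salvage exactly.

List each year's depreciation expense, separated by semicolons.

Depreciable base = $102,243 − $10,400 = $91,843.
Year 1: DB = ⌊$102,243 × 150%/8⌋ = $19,170; SL = ⌊$91,843/8⌋ = $11,480 → take DB $19,170. Book value $83,073.
Year 2: DB = ⌊$83,073 × 150%/8⌋ = $15,576; SL = ⌊$72,673/7⌋ = $10,381 → take DB $15,576. Book value $67,497.
Year 3: DB = ⌊$67,497 × 150%/8⌋ = $12,655; SL = ⌊$57,097/6⌋ = $9,516 → take DB $12,655. Book value $54,842.
Year 4: DB = ⌊$54,842 × 150%/8⌋ = $10,282; SL = ⌊$44,442/5⌋ = $8,888 → take DB $10,282. Book value $44,560.
Year 5: DB = ⌊$44,560 × 150%/8⌋ = $8,355; SL = ⌊$34,160/4⌋ = $8,540 → take SL $8,540. Book value $36,020.
Year 6: DB = ⌊$36,020 × 150%/8⌋ = $6,753; SL = ⌊$25,620/3⌋ = $8,540 → take SL $8,540. Book value $27,480.
Year 7: DB = ⌊$27,480 × 150%/8⌋ = $5,152; SL = ⌊$17,080/2⌋ = $8,540 → take SL $8,540. Book value $18,940.
Year 8 (final): $18,940 − $10,400 = $8,540. Book value $10,400.

$19,170; $15,576; $12,655; $10,282; $8,540; $8,540; $8,540; $8,540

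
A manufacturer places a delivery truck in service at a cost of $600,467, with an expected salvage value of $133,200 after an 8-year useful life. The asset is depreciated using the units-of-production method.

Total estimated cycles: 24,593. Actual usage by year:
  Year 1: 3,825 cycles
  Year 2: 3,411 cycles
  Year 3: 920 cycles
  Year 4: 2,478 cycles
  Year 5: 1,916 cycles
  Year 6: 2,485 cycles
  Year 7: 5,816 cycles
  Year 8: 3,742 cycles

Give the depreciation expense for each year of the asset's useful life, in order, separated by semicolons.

$72,675; $64,809; $17,480; $47,082; $36,404; $47,215; $110,504; $71,098

Depreciable base = $600,467 − $133,200 = $467,267.
Rate = $467,267 / 24,593 cycles = $19 per cycle.
Year 1: 3,825 × $19 = $72,675. Book value $527,792.
Year 2: 3,411 × $19 = $64,809. Book value $462,983.
Year 3: 920 × $19 = $17,480. Book value $445,503.
Year 4: 2,478 × $19 = $47,082. Book value $398,421.
Year 5: 1,916 × $19 = $36,404. Book value $362,017.
Year 6: 2,485 × $19 = $47,215. Book value $314,802.
Year 7: 5,816 × $19 = $110,504. Book value $204,298.
Year 8: 3,742 × $19 = $71,098. Book value $133,200.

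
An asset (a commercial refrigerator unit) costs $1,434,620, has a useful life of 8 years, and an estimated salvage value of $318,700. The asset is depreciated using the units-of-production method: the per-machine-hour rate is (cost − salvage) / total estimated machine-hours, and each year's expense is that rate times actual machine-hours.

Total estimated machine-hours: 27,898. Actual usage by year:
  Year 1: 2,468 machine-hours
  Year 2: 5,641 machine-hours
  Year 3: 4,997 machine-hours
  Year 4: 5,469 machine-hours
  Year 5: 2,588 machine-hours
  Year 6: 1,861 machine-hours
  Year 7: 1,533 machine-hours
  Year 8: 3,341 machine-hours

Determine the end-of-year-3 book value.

Depreciable base = $1,434,620 − $318,700 = $1,115,920.
Rate = $1,115,920 / 27,898 machine-hours = $40 per machine-hour.
Year 1: 2,468 × $40 = $98,720. Book value $1,335,900.
Year 2: 5,641 × $40 = $225,640. Book value $1,110,260.
Year 3: 4,997 × $40 = $199,880. Book value $910,380.

$910,380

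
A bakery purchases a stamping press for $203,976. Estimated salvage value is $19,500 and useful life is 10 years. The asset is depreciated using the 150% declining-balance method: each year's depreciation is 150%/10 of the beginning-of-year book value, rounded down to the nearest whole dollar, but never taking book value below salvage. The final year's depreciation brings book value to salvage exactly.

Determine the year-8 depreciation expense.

Depreciable base = $203,976 − $19,500 = $184,476.
Year 1: ⌊$203,976 × 150%/10⌋ = $30,596. Book value $173,380.
Year 2: ⌊$173,380 × 150%/10⌋ = $26,007. Book value $147,373.
Year 3: ⌊$147,373 × 150%/10⌋ = $22,105. Book value $125,268.
Year 4: ⌊$125,268 × 150%/10⌋ = $18,790. Book value $106,478.
Year 5: ⌊$106,478 × 150%/10⌋ = $15,971. Book value $90,507.
Year 6: ⌊$90,507 × 150%/10⌋ = $13,576. Book value $76,931.
Year 7: ⌊$76,931 × 150%/10⌋ = $11,539. Book value $65,392.
Year 8: ⌊$65,392 × 150%/10⌋ = $9,808. Book value $55,584.

$9,808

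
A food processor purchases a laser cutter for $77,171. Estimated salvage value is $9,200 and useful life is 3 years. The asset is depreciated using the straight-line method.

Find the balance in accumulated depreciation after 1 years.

Depreciable base = $77,171 − $9,200 = $67,971.
Annual expense = $67,971 / 3 = $22,657.
End of year 1: book value $54,514.
Accumulated through year 1 = $77,171 − $54,514 = $22,657.

$22,657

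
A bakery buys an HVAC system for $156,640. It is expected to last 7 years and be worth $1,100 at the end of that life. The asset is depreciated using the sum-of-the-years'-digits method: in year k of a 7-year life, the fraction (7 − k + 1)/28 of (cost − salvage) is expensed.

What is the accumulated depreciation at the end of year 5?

$138,875

Depreciable base = $156,640 − $1,100 = $155,540.
Sum of the years' digits = 7+6+5+4+3+2+1 = 28.
Year 1: $155,540 × 7/28 = $38,885. Book value $117,755.
Year 2: $155,540 × 6/28 = $33,330. Book value $84,425.
Year 3: $155,540 × 5/28 = $27,775. Book value $56,650.
Year 4: $155,540 × 4/28 = $22,220. Book value $34,430.
Year 5: $155,540 × 3/28 = $16,665. Book value $17,765.
Accumulated through year 5 = $156,640 − $17,765 = $138,875.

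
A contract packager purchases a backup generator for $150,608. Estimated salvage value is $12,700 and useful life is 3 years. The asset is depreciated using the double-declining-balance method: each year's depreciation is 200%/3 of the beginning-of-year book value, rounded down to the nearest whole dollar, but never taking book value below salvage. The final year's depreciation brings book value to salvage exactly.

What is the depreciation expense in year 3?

$4,035

Depreciable base = $150,608 − $12,700 = $137,908.
Year 1: ⌊$150,608 × 200%/3⌋ = $100,405. Book value $50,203.
Year 2: ⌊$50,203 × 200%/3⌋ = $33,468. Book value $16,735.
Year 3 (final): $16,735 − $12,700 = $4,035. Book value $12,700.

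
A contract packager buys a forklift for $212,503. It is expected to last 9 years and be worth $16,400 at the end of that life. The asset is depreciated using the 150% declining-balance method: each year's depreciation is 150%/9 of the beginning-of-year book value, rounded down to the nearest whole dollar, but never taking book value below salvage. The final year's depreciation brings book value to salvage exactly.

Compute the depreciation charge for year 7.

$11,861

Depreciable base = $212,503 − $16,400 = $196,103.
Year 1: ⌊$212,503 × 150%/9⌋ = $35,417. Book value $177,086.
Year 2: ⌊$177,086 × 150%/9⌋ = $29,514. Book value $147,572.
Year 3: ⌊$147,572 × 150%/9⌋ = $24,595. Book value $122,977.
Year 4: ⌊$122,977 × 150%/9⌋ = $20,496. Book value $102,481.
Year 5: ⌊$102,481 × 150%/9⌋ = $17,080. Book value $85,401.
Year 6: ⌊$85,401 × 150%/9⌋ = $14,233. Book value $71,168.
Year 7: ⌊$71,168 × 150%/9⌋ = $11,861. Book value $59,307.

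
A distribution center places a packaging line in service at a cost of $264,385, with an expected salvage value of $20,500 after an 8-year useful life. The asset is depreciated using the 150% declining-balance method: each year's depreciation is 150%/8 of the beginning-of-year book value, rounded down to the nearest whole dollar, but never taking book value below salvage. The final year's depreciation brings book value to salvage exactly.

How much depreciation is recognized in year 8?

$41,303

Depreciable base = $264,385 − $20,500 = $243,885.
Year 1: ⌊$264,385 × 150%/8⌋ = $49,572. Book value $214,813.
Year 2: ⌊$214,813 × 150%/8⌋ = $40,277. Book value $174,536.
Year 3: ⌊$174,536 × 150%/8⌋ = $32,725. Book value $141,811.
Year 4: ⌊$141,811 × 150%/8⌋ = $26,589. Book value $115,222.
Year 5: ⌊$115,222 × 150%/8⌋ = $21,604. Book value $93,618.
Year 6: ⌊$93,618 × 150%/8⌋ = $17,553. Book value $76,065.
Year 7: ⌊$76,065 × 150%/8⌋ = $14,262. Book value $61,803.
Year 8 (final): $61,803 − $20,500 = $41,303. Book value $20,500.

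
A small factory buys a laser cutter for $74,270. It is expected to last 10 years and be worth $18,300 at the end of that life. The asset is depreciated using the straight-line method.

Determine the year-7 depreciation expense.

$5,597

Depreciable base = $74,270 − $18,300 = $55,970.
Annual expense = $55,970 / 10 = $5,597.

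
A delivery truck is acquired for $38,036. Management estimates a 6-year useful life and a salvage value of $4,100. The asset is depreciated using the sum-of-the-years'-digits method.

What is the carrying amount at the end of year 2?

$20,260

Depreciable base = $38,036 − $4,100 = $33,936.
Sum of the years' digits = 6+5+4+3+2+1 = 21.
Year 1: $33,936 × 6/21 = $9,696. Book value $28,340.
Year 2: $33,936 × 5/21 = $8,080. Book value $20,260.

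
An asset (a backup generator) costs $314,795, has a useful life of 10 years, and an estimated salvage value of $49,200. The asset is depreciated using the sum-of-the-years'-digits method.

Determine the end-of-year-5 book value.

Depreciable base = $314,795 − $49,200 = $265,595.
Sum of the years' digits = 10+9+8+7+6+5+4+3+2+1 = 55.
Year 1: $265,595 × 10/55 = $48,290. Book value $266,505.
Year 2: $265,595 × 9/55 = $43,461. Book value $223,044.
Year 3: $265,595 × 8/55 = $38,632. Book value $184,412.
Year 4: $265,595 × 7/55 = $33,803. Book value $150,609.
Year 5: $265,595 × 6/55 = $28,974. Book value $121,635.

$121,635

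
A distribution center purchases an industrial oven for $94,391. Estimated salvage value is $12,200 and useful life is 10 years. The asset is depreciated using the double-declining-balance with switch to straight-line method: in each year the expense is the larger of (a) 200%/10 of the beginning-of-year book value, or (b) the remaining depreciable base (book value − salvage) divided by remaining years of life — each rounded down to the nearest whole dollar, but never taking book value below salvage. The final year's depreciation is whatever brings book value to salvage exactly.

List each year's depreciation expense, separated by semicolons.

Depreciable base = $94,391 − $12,200 = $82,191.
Year 1: DB = ⌊$94,391 × 200%/10⌋ = $18,878; SL = ⌊$82,191/10⌋ = $8,219 → take DB $18,878. Book value $75,513.
Year 2: DB = ⌊$75,513 × 200%/10⌋ = $15,102; SL = ⌊$63,313/9⌋ = $7,034 → take DB $15,102. Book value $60,411.
Year 3: DB = ⌊$60,411 × 200%/10⌋ = $12,082; SL = ⌊$48,211/8⌋ = $6,026 → take DB $12,082. Book value $48,329.
Year 4: DB = ⌊$48,329 × 200%/10⌋ = $9,665; SL = ⌊$36,129/7⌋ = $5,161 → take DB $9,665. Book value $38,664.
Year 5: DB = ⌊$38,664 × 200%/10⌋ = $7,732; SL = ⌊$26,464/6⌋ = $4,410 → take DB $7,732. Book value $30,932.
Year 6: DB = ⌊$30,932 × 200%/10⌋ = $6,186; SL = ⌊$18,732/5⌋ = $3,746 → take DB $6,186. Book value $24,746.
Year 7: DB = ⌊$24,746 × 200%/10⌋ = $4,949; SL = ⌊$12,546/4⌋ = $3,136 → take DB $4,949. Book value $19,797.
Year 8: DB = ⌊$19,797 × 200%/10⌋ = $3,959; SL = ⌊$7,597/3⌋ = $2,532 → take DB $3,959. Book value $15,838.
Year 9: DB = ⌊$15,838 × 200%/10⌋ = $3,167; SL = ⌊$3,638/2⌋ = $1,819 → take DB $3,167. Book value $12,671.
Year 10 (final): $12,671 − $12,200 = $471. Book value $12,200.

$18,878; $15,102; $12,082; $9,665; $7,732; $6,186; $4,949; $3,959; $3,167; $471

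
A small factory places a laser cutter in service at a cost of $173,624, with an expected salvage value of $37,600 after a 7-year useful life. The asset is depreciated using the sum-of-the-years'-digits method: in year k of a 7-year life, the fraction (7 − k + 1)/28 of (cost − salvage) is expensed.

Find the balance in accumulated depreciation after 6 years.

Depreciable base = $173,624 − $37,600 = $136,024.
Sum of the years' digits = 7+6+5+4+3+2+1 = 28.
Year 1: $136,024 × 7/28 = $34,006. Book value $139,618.
Year 2: $136,024 × 6/28 = $29,148. Book value $110,470.
Year 3: $136,024 × 5/28 = $24,290. Book value $86,180.
Year 4: $136,024 × 4/28 = $19,432. Book value $66,748.
Year 5: $136,024 × 3/28 = $14,574. Book value $52,174.
Year 6: $136,024 × 2/28 = $9,716. Book value $42,458.
Accumulated through year 6 = $173,624 − $42,458 = $131,166.

$131,166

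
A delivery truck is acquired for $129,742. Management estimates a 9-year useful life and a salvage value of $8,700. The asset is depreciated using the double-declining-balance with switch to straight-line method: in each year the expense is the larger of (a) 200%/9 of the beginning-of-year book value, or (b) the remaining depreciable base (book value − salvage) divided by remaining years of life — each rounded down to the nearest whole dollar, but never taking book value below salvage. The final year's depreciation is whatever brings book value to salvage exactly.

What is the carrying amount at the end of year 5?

$36,930

Depreciable base = $129,742 − $8,700 = $121,042.
Year 1: DB = ⌊$129,742 × 200%/9⌋ = $28,831; SL = ⌊$121,042/9⌋ = $13,449 → take DB $28,831. Book value $100,911.
Year 2: DB = ⌊$100,911 × 200%/9⌋ = $22,424; SL = ⌊$92,211/8⌋ = $11,526 → take DB $22,424. Book value $78,487.
Year 3: DB = ⌊$78,487 × 200%/9⌋ = $17,441; SL = ⌊$69,787/7⌋ = $9,969 → take DB $17,441. Book value $61,046.
Year 4: DB = ⌊$61,046 × 200%/9⌋ = $13,565; SL = ⌊$52,346/6⌋ = $8,724 → take DB $13,565. Book value $47,481.
Year 5: DB = ⌊$47,481 × 200%/9⌋ = $10,551; SL = ⌊$38,781/5⌋ = $7,756 → take DB $10,551. Book value $36,930.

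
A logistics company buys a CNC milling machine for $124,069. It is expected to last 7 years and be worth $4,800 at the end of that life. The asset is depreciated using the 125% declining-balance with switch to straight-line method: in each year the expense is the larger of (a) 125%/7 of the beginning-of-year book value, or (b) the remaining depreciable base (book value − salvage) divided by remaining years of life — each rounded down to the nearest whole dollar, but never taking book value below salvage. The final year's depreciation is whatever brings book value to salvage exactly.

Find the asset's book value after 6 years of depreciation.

Depreciable base = $124,069 − $4,800 = $119,269.
Year 1: DB = ⌊$124,069 × 125%/7⌋ = $22,155; SL = ⌊$119,269/7⌋ = $17,038 → take DB $22,155. Book value $101,914.
Year 2: DB = ⌊$101,914 × 125%/7⌋ = $18,198; SL = ⌊$97,114/6⌋ = $16,185 → take DB $18,198. Book value $83,716.
Year 3: DB = ⌊$83,716 × 125%/7⌋ = $14,949; SL = ⌊$78,916/5⌋ = $15,783 → take SL $15,783. Book value $67,933.
Year 4: DB = ⌊$67,933 × 125%/7⌋ = $12,130; SL = ⌊$63,133/4⌋ = $15,783 → take SL $15,783. Book value $52,150.
Year 5: DB = ⌊$52,150 × 125%/7⌋ = $9,312; SL = ⌊$47,350/3⌋ = $15,783 → take SL $15,783. Book value $36,367.
Year 6: DB = ⌊$36,367 × 125%/7⌋ = $6,494; SL = ⌊$31,567/2⌋ = $15,783 → take SL $15,783. Book value $20,584.

$20,584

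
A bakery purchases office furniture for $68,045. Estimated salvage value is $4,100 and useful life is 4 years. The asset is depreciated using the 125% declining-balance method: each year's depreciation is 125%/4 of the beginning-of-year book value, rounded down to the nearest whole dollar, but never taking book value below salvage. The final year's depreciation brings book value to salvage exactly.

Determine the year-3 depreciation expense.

Depreciable base = $68,045 − $4,100 = $63,945.
Year 1: ⌊$68,045 × 125%/4⌋ = $21,264. Book value $46,781.
Year 2: ⌊$46,781 × 125%/4⌋ = $14,619. Book value $32,162.
Year 3: ⌊$32,162 × 125%/4⌋ = $10,050. Book value $22,112.

$10,050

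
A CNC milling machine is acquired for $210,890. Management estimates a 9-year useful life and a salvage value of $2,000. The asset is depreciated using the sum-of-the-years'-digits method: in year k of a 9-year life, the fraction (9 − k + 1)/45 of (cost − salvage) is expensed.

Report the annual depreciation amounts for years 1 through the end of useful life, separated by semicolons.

Depreciable base = $210,890 − $2,000 = $208,890.
Sum of the years' digits = 9+8+7+6+5+4+3+2+1 = 45.
Year 1: $208,890 × 9/45 = $41,778. Book value $169,112.
Year 2: $208,890 × 8/45 = $37,136. Book value $131,976.
Year 3: $208,890 × 7/45 = $32,494. Book value $99,482.
Year 4: $208,890 × 6/45 = $27,852. Book value $71,630.
Year 5: $208,890 × 5/45 = $23,210. Book value $48,420.
Year 6: $208,890 × 4/45 = $18,568. Book value $29,852.
Year 7: $208,890 × 3/45 = $13,926. Book value $15,926.
Year 8: $208,890 × 2/45 = $9,284. Book value $6,642.
Year 9: $208,890 × 1/45 = $4,642. Book value $2,000.

$41,778; $37,136; $32,494; $27,852; $23,210; $18,568; $13,926; $9,284; $4,642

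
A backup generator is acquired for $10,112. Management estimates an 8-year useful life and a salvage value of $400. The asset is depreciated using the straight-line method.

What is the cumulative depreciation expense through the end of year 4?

Depreciable base = $10,112 − $400 = $9,712.
Annual expense = $9,712 / 8 = $1,214.
End of year 1: book value $8,898.
End of year 2: book value $7,684.
End of year 3: book value $6,470.
End of year 4: book value $5,256.
Accumulated through year 4 = $10,112 − $5,256 = $4,856.

$4,856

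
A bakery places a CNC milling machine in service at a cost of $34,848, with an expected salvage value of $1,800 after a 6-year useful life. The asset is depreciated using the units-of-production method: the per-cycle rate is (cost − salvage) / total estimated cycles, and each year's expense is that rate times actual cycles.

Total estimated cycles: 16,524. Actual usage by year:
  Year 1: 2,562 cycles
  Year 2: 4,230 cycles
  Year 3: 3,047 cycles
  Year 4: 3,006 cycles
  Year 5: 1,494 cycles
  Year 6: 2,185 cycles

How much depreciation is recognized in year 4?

$6,012

Depreciable base = $34,848 − $1,800 = $33,048.
Rate = $33,048 / 16,524 cycles = $2 per cycle.
Year 1: 2,562 × $2 = $5,124. Book value $29,724.
Year 2: 4,230 × $2 = $8,460. Book value $21,264.
Year 3: 3,047 × $2 = $6,094. Book value $15,170.
Year 4: 3,006 × $2 = $6,012. Book value $9,158.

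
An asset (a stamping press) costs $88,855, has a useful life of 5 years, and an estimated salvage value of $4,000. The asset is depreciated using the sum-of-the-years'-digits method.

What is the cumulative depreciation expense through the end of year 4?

Depreciable base = $88,855 − $4,000 = $84,855.
Sum of the years' digits = 5+4+3+2+1 = 15.
Year 1: $84,855 × 5/15 = $28,285. Book value $60,570.
Year 2: $84,855 × 4/15 = $22,628. Book value $37,942.
Year 3: $84,855 × 3/15 = $16,971. Book value $20,971.
Year 4: $84,855 × 2/15 = $11,314. Book value $9,657.
Accumulated through year 4 = $88,855 − $9,657 = $79,198.

$79,198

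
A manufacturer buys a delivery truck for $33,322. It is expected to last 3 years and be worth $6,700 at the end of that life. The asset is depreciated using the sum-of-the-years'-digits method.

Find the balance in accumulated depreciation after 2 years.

$22,185

Depreciable base = $33,322 − $6,700 = $26,622.
Sum of the years' digits = 3+2+1 = 6.
Year 1: $26,622 × 3/6 = $13,311. Book value $20,011.
Year 2: $26,622 × 2/6 = $8,874. Book value $11,137.
Accumulated through year 2 = $33,322 − $11,137 = $22,185.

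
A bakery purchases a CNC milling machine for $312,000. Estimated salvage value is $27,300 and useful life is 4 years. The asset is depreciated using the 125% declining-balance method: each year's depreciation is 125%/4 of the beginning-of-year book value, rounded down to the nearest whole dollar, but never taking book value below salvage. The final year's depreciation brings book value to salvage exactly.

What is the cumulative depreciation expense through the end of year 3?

Depreciable base = $312,000 − $27,300 = $284,700.
Year 1: ⌊$312,000 × 125%/4⌋ = $97,500. Book value $214,500.
Year 2: ⌊$214,500 × 125%/4⌋ = $67,031. Book value $147,469.
Year 3: ⌊$147,469 × 125%/4⌋ = $46,084. Book value $101,385.
Accumulated through year 3 = $312,000 − $101,385 = $210,615.

$210,615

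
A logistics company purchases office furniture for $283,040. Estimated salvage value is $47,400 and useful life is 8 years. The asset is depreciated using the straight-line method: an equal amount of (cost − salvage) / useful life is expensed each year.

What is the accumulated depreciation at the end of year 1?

$29,455

Depreciable base = $283,040 − $47,400 = $235,640.
Annual expense = $235,640 / 8 = $29,455.
End of year 1: book value $253,585.
Accumulated through year 1 = $283,040 − $253,585 = $29,455.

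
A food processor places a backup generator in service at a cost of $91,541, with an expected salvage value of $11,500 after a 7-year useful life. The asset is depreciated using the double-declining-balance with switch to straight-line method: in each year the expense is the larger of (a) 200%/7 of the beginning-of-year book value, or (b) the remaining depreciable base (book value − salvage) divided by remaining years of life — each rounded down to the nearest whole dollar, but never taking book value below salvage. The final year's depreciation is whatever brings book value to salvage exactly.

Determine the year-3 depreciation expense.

$13,344

Depreciable base = $91,541 − $11,500 = $80,041.
Year 1: DB = ⌊$91,541 × 200%/7⌋ = $26,154; SL = ⌊$80,041/7⌋ = $11,434 → take DB $26,154. Book value $65,387.
Year 2: DB = ⌊$65,387 × 200%/7⌋ = $18,682; SL = ⌊$53,887/6⌋ = $8,981 → take DB $18,682. Book value $46,705.
Year 3: DB = ⌊$46,705 × 200%/7⌋ = $13,344; SL = ⌊$35,205/5⌋ = $7,041 → take DB $13,344. Book value $33,361.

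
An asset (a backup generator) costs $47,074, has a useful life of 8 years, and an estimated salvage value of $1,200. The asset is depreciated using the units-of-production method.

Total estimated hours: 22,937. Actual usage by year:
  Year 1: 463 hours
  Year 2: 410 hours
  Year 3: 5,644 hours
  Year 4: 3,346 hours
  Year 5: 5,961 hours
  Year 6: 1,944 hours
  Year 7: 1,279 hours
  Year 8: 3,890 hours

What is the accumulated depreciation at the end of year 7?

Depreciable base = $47,074 − $1,200 = $45,874.
Rate = $45,874 / 22,937 hours = $2 per hour.
Year 1: 463 × $2 = $926. Book value $46,148.
Year 2: 410 × $2 = $820. Book value $45,328.
Year 3: 5,644 × $2 = $11,288. Book value $34,040.
Year 4: 3,346 × $2 = $6,692. Book value $27,348.
Year 5: 5,961 × $2 = $11,922. Book value $15,426.
Year 6: 1,944 × $2 = $3,888. Book value $11,538.
Year 7: 1,279 × $2 = $2,558. Book value $8,980.
Accumulated through year 7 = $47,074 − $8,980 = $38,094.

$38,094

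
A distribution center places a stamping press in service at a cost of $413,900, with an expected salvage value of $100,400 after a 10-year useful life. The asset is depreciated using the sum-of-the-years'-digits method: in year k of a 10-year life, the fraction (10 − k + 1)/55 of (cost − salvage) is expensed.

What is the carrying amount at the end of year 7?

Depreciable base = $413,900 − $100,400 = $313,500.
Sum of the years' digits = 10+9+8+7+6+5+4+3+2+1 = 55.
Year 1: $313,500 × 10/55 = $57,000. Book value $356,900.
Year 2: $313,500 × 9/55 = $51,300. Book value $305,600.
Year 3: $313,500 × 8/55 = $45,600. Book value $260,000.
Year 4: $313,500 × 7/55 = $39,900. Book value $220,100.
Year 5: $313,500 × 6/55 = $34,200. Book value $185,900.
Year 6: $313,500 × 5/55 = $28,500. Book value $157,400.
Year 7: $313,500 × 4/55 = $22,800. Book value $134,600.

$134,600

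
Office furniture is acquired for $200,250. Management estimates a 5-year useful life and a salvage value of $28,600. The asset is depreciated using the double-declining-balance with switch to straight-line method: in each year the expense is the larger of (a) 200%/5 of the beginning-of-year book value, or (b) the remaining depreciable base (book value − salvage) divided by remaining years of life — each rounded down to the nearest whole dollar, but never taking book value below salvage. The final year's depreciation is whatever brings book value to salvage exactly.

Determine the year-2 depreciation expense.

$48,060

Depreciable base = $200,250 − $28,600 = $171,650.
Year 1: DB = ⌊$200,250 × 200%/5⌋ = $80,100; SL = ⌊$171,650/5⌋ = $34,330 → take DB $80,100. Book value $120,150.
Year 2: DB = ⌊$120,150 × 200%/5⌋ = $48,060; SL = ⌊$91,550/4⌋ = $22,887 → take DB $48,060. Book value $72,090.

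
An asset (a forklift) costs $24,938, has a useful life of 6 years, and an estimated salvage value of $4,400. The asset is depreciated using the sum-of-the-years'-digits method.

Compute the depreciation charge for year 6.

$978

Depreciable base = $24,938 − $4,400 = $20,538.
Sum of the years' digits = 6+5+4+3+2+1 = 21.
Year 1: $20,538 × 6/21 = $5,868. Book value $19,070.
Year 2: $20,538 × 5/21 = $4,890. Book value $14,180.
Year 3: $20,538 × 4/21 = $3,912. Book value $10,268.
Year 4: $20,538 × 3/21 = $2,934. Book value $7,334.
Year 5: $20,538 × 2/21 = $1,956. Book value $5,378.
Year 6: $20,538 × 1/21 = $978. Book value $4,400.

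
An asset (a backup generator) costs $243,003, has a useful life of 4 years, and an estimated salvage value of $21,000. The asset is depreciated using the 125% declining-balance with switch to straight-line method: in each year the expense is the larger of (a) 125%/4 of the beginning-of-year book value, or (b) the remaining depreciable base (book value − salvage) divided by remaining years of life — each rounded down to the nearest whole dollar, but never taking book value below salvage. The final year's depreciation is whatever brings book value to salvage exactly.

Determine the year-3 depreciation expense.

$46,929

Depreciable base = $243,003 − $21,000 = $222,003.
Year 1: DB = ⌊$243,003 × 125%/4⌋ = $75,938; SL = ⌊$222,003/4⌋ = $55,500 → take DB $75,938. Book value $167,065.
Year 2: DB = ⌊$167,065 × 125%/4⌋ = $52,207; SL = ⌊$146,065/3⌋ = $48,688 → take DB $52,207. Book value $114,858.
Year 3: DB = ⌊$114,858 × 125%/4⌋ = $35,893; SL = ⌊$93,858/2⌋ = $46,929 → take SL $46,929. Book value $67,929.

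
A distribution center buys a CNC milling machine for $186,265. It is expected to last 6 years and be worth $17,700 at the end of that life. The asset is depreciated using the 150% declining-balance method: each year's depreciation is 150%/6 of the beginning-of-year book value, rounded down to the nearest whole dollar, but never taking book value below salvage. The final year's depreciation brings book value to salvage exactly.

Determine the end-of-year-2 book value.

Depreciable base = $186,265 − $17,700 = $168,565.
Year 1: ⌊$186,265 × 150%/6⌋ = $46,566. Book value $139,699.
Year 2: ⌊$139,699 × 150%/6⌋ = $34,924. Book value $104,775.

$104,775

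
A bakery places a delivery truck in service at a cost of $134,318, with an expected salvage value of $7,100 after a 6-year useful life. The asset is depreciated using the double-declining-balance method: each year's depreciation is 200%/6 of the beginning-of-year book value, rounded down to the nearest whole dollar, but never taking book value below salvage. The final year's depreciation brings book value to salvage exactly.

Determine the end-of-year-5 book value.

$17,689

Depreciable base = $134,318 − $7,100 = $127,218.
Year 1: ⌊$134,318 × 200%/6⌋ = $44,772. Book value $89,546.
Year 2: ⌊$89,546 × 200%/6⌋ = $29,848. Book value $59,698.
Year 3: ⌊$59,698 × 200%/6⌋ = $19,899. Book value $39,799.
Year 4: ⌊$39,799 × 200%/6⌋ = $13,266. Book value $26,533.
Year 5: ⌊$26,533 × 200%/6⌋ = $8,844. Book value $17,689.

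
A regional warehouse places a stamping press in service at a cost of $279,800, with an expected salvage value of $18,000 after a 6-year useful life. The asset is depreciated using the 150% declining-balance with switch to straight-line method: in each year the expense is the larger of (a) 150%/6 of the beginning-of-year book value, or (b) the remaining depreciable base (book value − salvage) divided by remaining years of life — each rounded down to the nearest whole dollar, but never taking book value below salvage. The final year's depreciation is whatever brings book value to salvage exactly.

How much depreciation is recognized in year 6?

$33,347

Depreciable base = $279,800 − $18,000 = $261,800.
Year 1: DB = ⌊$279,800 × 150%/6⌋ = $69,950; SL = ⌊$261,800/6⌋ = $43,633 → take DB $69,950. Book value $209,850.
Year 2: DB = ⌊$209,850 × 150%/6⌋ = $52,462; SL = ⌊$191,850/5⌋ = $38,370 → take DB $52,462. Book value $157,388.
Year 3: DB = ⌊$157,388 × 150%/6⌋ = $39,347; SL = ⌊$139,388/4⌋ = $34,847 → take DB $39,347. Book value $118,041.
Year 4: DB = ⌊$118,041 × 150%/6⌋ = $29,510; SL = ⌊$100,041/3⌋ = $33,347 → take SL $33,347. Book value $84,694.
Year 5: DB = ⌊$84,694 × 150%/6⌋ = $21,173; SL = ⌊$66,694/2⌋ = $33,347 → take SL $33,347. Book value $51,347.
Year 6 (final): $51,347 − $18,000 = $33,347. Book value $18,000.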